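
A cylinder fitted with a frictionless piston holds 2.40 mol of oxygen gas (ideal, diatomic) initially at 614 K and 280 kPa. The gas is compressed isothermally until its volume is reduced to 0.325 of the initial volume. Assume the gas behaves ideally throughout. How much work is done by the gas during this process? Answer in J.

-13800 J

V₁ = nRT₁/P₁ = 2.40×8.314×614/280 = 43.8 L.
Isothermal: T stays 614 K; PV = const ⇒ V₂ = 14.2 L, P₂ = 862 kPa.
W = nRT ln(V₂/V₁) = 2.40×8.314×614×ln(0.325) = -13800 J.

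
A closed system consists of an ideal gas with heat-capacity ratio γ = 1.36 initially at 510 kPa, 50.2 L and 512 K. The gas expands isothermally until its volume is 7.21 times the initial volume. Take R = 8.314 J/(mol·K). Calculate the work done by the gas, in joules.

50600 J

n = P₁V₁/(RT₁) = 510×50.2/(8.314×512) = 6.01 mol.
Isothermal: T stays 512 K; PV = const ⇒ V₂ = 362 L, P₂ = 70.7 kPa.
W = nRT ln(V₂/V₁) = 6.01×8.314×512×ln(7.21) = 50600 J.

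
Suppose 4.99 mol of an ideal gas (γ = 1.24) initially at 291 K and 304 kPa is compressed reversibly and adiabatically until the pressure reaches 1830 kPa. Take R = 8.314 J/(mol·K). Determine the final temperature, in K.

412 K

V₁ = nRT₁/P₁ = 4.99×8.314×291/304 = 39.7 L.
Adiabatic: T₂/T₁ = (P₂/P₁)^((γ−1)/γ) ⇒ T₂ = 291×(6.02)^0.194 = 412 K; V₂ = 9.34 L.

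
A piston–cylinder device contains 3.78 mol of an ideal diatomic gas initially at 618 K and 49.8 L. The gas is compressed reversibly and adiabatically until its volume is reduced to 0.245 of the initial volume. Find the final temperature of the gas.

P₁ = nRT₁/V₁ = 3.78×8.314×618/49.8 = 390 kPa.
Adiabatic: TV^(γ−1) = const ⇒ T₂ = 618×(4.08)^0.400 = 1080 K; PV^γ = const ⇒ P₂ = 2790 kPa.

1080 K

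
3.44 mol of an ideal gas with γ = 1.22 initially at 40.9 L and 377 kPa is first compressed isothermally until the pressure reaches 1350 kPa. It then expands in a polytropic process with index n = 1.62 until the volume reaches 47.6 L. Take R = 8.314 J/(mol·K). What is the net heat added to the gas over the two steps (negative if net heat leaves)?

-46200 J

T₁ = P₁V₁/(nR) = 377×40.9/(3.44×8.314) = 539 K.
Step 1 — Isothermal: T stays 539 K; PV = const ⇒ V₂ = 11.4 L, P₂ = 1350 kPa.
ΔU = 0 (ideal gas, T constant).
W = nRT ln(V₂/V₁) = 3.44×8.314×539×ln(0.279) = -19700 J.
Q = ΔU + W = -19700 J.
State after step 1: P = 1350 kPa, V = 11.4 L, T = 539 K.
Step 2 — Polytropic n=1.62: T₂ = T₁(V₁/V₂)^(n−1) = 539×(0.240)^0.62 = 223 K; P₂ = P₁(V₁/V₂)^n = 134 kPa.
W = (P₁V₁−P₂V₂)/(n−1) = (1350×11.4−134×47.6)/0.62 = 14600 J.
ΔU = nCvΔT = 3.44×37.8×(223−539) = -41200 J.
Q = ΔU + W = -26600 J.
Net over both steps: W = -5060 J, Q = -46200 J, ΔU = -41200 J.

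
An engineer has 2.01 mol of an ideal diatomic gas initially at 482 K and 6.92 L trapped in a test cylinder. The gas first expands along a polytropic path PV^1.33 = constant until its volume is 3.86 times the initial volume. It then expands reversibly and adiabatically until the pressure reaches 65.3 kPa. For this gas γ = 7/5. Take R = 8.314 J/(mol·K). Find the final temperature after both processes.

226 K

P₁ = nRT₁/V₁ = 2.01×8.314×482/6.92 = 1160 kPa.
Step 1 — Polytropic n=1.33: T₂ = T₁(V₁/V₂)^(n−1) = 482×(0.259)^0.33 = 309 K; P₂ = P₁(V₁/V₂)^n = 193 kPa.
W = (P₁V₁−P₂V₂)/(n−1) = (1160×6.92−193×26.7)/0.33 = 8780 J.
ΔU = nCvΔT = 2.01×20.8×(309−482) = -7240 J.
Q = ΔU + W = 1540 J.
State after step 1: P = 193 kPa, V = 26.7 L, T = 309 K.
Step 2 — Adiabatic: T₂/T₁ = (P₂/P₁)^((γ−1)/γ) ⇒ T₂ = 309×(0.338)^0.286 = 226 K; V₂ = 57.9 L.
ΔU = nCvΔT = 2.01×20.8×(226−309) = -3440 J.
Q = 0 for an adiabatic process, so W = −ΔU = 3440 J.
Net over both steps: W = 12200 J, Q = 1540 J, ΔU = -10700 J.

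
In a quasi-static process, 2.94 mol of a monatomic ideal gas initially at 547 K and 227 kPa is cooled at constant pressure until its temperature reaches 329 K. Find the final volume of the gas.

V₁ = nRT₁/P₁ = 2.94×8.314×547/227 = 58.9 L.
Isobaric: P stays 227 kPa; V/T = const ⇒ T₂ = 329 K, V₂ = 35.4 L.

35.4 L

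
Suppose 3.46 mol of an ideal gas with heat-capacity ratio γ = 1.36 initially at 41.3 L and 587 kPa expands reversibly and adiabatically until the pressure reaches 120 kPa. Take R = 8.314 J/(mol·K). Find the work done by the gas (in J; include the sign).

23100 J

T₁ = P₁V₁/(nR) = 587×41.3/(3.46×8.314) = 843 K.
Adiabatic: T₂/T₁ = (P₂/P₁)^((γ−1)/γ) ⇒ T₂ = 843×(0.204)^0.265 = 554 K; V₂ = 133 L.
ΔU = nCvΔT = 3.46×23.1×(554−843) = -23100 J.
Q = 0 for an adiabatic process, so W = −ΔU = 23100 J.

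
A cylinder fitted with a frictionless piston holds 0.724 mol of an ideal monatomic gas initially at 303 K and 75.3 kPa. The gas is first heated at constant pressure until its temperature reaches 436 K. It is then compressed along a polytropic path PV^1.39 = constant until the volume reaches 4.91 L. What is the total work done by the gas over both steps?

-6920 J

V₁ = nRT₁/P₁ = 0.724×8.314×303/75.3 = 24.2 L.
Step 1 — Isobaric: P stays 75.3 kPa; V/T = const ⇒ T₂ = 436 K, V₂ = 34.9 L.
W = PΔV = 75.3×(34.9−24.2) kPa·L = 801 J.
ΔU = nCvΔT = 0.724×12.5×(436−303) = 1200 J.
Q = ΔU + W = nCpΔT = 2000 J.
State after step 1: P = 75.3 kPa, V = 34.9 L, T = 436 K.
Step 2 — Polytropic n=1.39: T₂ = T₁(V₁/V₂)^(n−1) = 436×(7.10)^0.39 = 936 K; P₂ = P₁(V₁/V₂)^n = 1150 kPa.
W = (P₁V₁−P₂V₂)/(n−1) = (75.3×34.9−1150×4.91)/0.39 = -7720 J.
ΔU = nCvΔT = 0.724×12.5×(936−436) = 4520 J.
Q = ΔU + W = -3200 J.
Net over both steps: W = -6920 J, Q = -1200 J, ΔU = 5720 J.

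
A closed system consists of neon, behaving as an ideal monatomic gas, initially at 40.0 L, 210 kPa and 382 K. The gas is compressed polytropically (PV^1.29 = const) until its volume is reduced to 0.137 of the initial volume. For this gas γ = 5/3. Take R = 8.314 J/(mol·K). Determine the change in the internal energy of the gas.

9820 J

n = P₁V₁/(RT₁) = 210×40.0/(8.314×382) = 2.64 mol.
Polytropic n=1.29: T₂ = T₁(V₁/V₂)^(n−1) = 382×(7.30)^0.29 = 680 K; P₂ = P₁(V₁/V₂)^n = 2730 kPa.
For an ideal gas ΔU = nCvΔT with Cv = (3/2)R = 12.5 J/(mol·K).
ΔU = 2.64×12.5×(680−382) = 9820 J.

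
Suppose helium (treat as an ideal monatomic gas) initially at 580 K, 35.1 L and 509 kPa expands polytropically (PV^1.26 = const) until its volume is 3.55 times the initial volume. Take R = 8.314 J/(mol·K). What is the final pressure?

Polytropic n=1.26: T₂ = T₁(V₁/V₂)^(n−1) = 580×(0.282)^0.26 = 417 K; P₂ = P₁(V₁/V₂)^n = 103 kPa.

103 kPa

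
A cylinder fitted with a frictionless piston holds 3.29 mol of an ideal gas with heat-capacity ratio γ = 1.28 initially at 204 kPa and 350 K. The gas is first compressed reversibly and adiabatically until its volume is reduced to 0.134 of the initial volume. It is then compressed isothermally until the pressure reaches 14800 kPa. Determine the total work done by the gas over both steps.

-54600 J

V₁ = nRT₁/P₁ = 3.29×8.314×350/204 = 46.9 L.
Step 1 — Adiabatic: TV^(γ−1) = const ⇒ T₂ = 350×(7.46)^0.280 = 614 K; PV^γ = const ⇒ P₂ = 2670 kPa.
ΔU = nCvΔT = 3.29×29.7×(614−350) = 25800 J.
Q = 0 for an adiabatic process, so W = −ΔU = -25800 J.
State after step 1: P = 2670 kPa, V = 6.29 L, T = 614 K.
Step 2 — Isothermal: T stays 614 K; PV = const ⇒ V₂ = 1.14 L, P₂ = 14800 kPa.
ΔU = 0 (ideal gas, T constant).
W = nRT ln(V₂/V₁) = 3.29×8.314×614×ln(0.181) = -28800 J.
Q = ΔU + W = -28800 J.
Net over both steps: W = -54600 J, Q = -28800 J, ΔU = 25800 J.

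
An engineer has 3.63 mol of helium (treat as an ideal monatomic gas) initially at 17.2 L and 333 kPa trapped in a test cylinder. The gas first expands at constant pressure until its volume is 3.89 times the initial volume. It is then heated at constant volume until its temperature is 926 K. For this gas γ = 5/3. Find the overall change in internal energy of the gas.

T₁ = P₁V₁/(nR) = 333×17.2/(3.63×8.314) = 190 K.
Step 1 — Isobaric: P stays 333 kPa; V/T = const ⇒ T₂ = 738 K, V₂ = 66.9 L.
W = PΔV = 333×(66.9−17.2) kPa·L = 16600 J.
ΔU = nCvΔT = 3.63×12.5×(738−190) = 24800 J.
Q = ΔU + W = nCpΔT = 41400 J.
State after step 1: P = 333 kPa, V = 66.9 L, T = 738 K.
Step 2 — Isochoric: V stays 66.9 L; P/T = const ⇒ T₂ = 926 K, P₂ = 418 kPa.
W = 0 (no volume change).
ΔU = nCvΔT = 3.63×12.5×(926−738) = 8500 J.
Q = ΔU = 8500 J.
Net over both steps: W = 16600 J, Q = 49900 J, ΔU = 33300 J.

33300 J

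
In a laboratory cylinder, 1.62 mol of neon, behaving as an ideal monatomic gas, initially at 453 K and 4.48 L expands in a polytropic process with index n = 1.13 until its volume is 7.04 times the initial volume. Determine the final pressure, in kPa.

P₁ = nRT₁/V₁ = 1.62×8.314×453/4.48 = 1360 kPa.
Polytropic n=1.13: T₂ = T₁(V₁/V₂)^(n−1) = 453×(0.142)^0.13 = 351 K; P₂ = P₁(V₁/V₂)^n = 150 kPa.

150 kPa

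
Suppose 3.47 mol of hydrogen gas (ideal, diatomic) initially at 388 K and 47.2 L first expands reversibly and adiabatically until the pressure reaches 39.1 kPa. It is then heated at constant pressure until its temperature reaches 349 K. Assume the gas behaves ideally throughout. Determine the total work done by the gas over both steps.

P₁ = nRT₁/V₁ = 3.47×8.314×388/47.2 = 237 kPa.
Step 1 — Adiabatic: T₂/T₁ = (P₂/P₁)^((γ−1)/γ) ⇒ T₂ = 388×(0.165)^0.286 = 232 K; V₂ = 171 L.
ΔU = nCvΔT = 3.47×20.8×(232−388) = -11300 J.
Q = 0 for an adiabatic process, so W = −ΔU = 11300 J.
State after step 1: P = 39.1 kPa, V = 171 L, T = 232 K.
Step 2 — Isobaric: P stays 39.1 kPa; V/T = const ⇒ T₂ = 349 K, V₂ = 258 L.
W = PΔV = 39.1×(258−171) kPa·L = 3380 J.
ΔU = nCvΔT = 3.47×20.8×(349−232) = 8450 J.
Q = ΔU + W = nCpΔT = 11800 J.
Net over both steps: W = 14600 J, Q = 11800 J, ΔU = -2810 J.

14600 J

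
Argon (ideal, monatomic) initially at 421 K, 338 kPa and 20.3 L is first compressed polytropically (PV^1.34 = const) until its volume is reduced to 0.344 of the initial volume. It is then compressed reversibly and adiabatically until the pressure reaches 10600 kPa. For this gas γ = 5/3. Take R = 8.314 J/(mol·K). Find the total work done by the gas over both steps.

n = P₁V₁/(RT₁) = 338×20.3/(8.314×421) = 1.96 mol.
Step 1 — Polytropic n=1.34: T₂ = T₁(V₁/V₂)^(n−1) = 421×(2.91)^0.34 = 605 K; P₂ = P₁(V₁/V₂)^n = 1410 kPa.
W = (P₁V₁−P₂V₂)/(n−1) = (338×20.3−1410×6.98)/0.34 = -8830 J.
ΔU = nCvΔT = 1.96×12.5×(605−421) = 4500 J.
Q = ΔU + W = -4320 J.
State after step 1: P = 1410 kPa, V = 6.98 L, T = 605 K.
Step 2 — Adiabatic: T₂/T₁ = (P₂/P₁)^((γ−1)/γ) ⇒ T₂ = 605×(7.51)^0.400 = 1360 K; V₂ = 2.08 L.
ΔU = nCvΔT = 1.96×12.5×(1360−605) = 18300 J.
Q = 0 for an adiabatic process, so W = −ΔU = -18300 J.
Net over both steps: W = -27200 J, Q = -4320 J, ΔU = 22800 J.

-27200 J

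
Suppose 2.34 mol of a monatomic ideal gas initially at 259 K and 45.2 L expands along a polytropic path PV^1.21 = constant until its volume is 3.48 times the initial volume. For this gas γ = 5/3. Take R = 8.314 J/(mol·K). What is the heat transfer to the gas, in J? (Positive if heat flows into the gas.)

3790 J

P₁ = nRT₁/V₁ = 2.34×8.314×259/45.2 = 111 kPa.
Polytropic n=1.21: T₂ = T₁(V₁/V₂)^(n−1) = 259×(0.287)^0.21 = 199 K; P₂ = P₁(V₁/V₂)^n = 24.7 kPa.
W = (P₁V₁−P₂V₂)/(n−1) = (111×45.2−24.7×157)/0.21 = 5530 J.
ΔU = nCvΔT = 2.34×12.5×(199−259) = -1740 J.
Q = ΔU + W = 3790 J.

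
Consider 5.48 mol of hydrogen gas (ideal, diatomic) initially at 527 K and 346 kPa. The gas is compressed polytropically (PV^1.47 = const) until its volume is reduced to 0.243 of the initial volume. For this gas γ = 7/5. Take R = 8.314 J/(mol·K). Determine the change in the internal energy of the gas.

56700 J

V₁ = nRT₁/P₁ = 5.48×8.314×527/346 = 69.4 L.
Polytropic n=1.47: T₂ = T₁(V₁/V₂)^(n−1) = 527×(4.12)^0.47 = 1020 K; P₂ = P₁(V₁/V₂)^n = 2770 kPa.
For an ideal gas ΔU = nCvΔT with Cv = (5/2)R = 20.8 J/(mol·K).
ΔU = 5.48×20.8×(1020−527) = 56700 J.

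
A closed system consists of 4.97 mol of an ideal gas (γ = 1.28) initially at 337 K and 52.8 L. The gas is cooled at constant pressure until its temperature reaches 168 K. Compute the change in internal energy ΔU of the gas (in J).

P₁ = nRT₁/V₁ = 4.97×8.314×337/52.8 = 264 kPa.
Isobaric: P stays 264 kPa; V/T = const ⇒ T₂ = 168 K, V₂ = 26.3 L.
For an ideal gas ΔU = nCvΔT with Cv = R/(γ−1) = 29.7 J/(mol·K).
ΔU = 4.97×29.7×(168−337) = -24900 J.

-24900 J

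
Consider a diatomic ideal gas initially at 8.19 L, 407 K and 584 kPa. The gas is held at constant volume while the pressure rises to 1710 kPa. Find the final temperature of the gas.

Isochoric: V stays 8.19 L; P/T = const ⇒ T₂ = 1190 K, P₂ = 1710 kPa.

1190 K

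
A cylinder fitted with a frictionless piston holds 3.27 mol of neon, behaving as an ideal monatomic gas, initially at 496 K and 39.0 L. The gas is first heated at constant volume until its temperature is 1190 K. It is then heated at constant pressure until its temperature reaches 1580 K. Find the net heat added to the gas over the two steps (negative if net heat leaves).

54800 J

P₁ = nRT₁/V₁ = 3.27×8.314×496/39.0 = 346 kPa.
Step 1 — Isochoric: V stays 39.0 L; P/T = const ⇒ T₂ = 1190 K, P₂ = 830 kPa.
W = 0 (no volume change).
ΔU = nCvΔT = 3.27×12.5×(1190−496) = 28300 J.
Q = ΔU = 28300 J.
State after step 1: P = 830 kPa, V = 39.0 L, T = 1190 K.
Step 2 — Isobaric: P stays 830 kPa; V/T = const ⇒ T₂ = 1580 K, V₂ = 51.8 L.
W = PΔV = 830×(51.8−39.0) kPa·L = 10600 J.
ΔU = nCvΔT = 3.27×12.5×(1580−1190) = 15900 J.
Q = ΔU + W = nCpΔT = 26500 J.
Net over both steps: W = 10600 J, Q = 54800 J, ΔU = 44200 J.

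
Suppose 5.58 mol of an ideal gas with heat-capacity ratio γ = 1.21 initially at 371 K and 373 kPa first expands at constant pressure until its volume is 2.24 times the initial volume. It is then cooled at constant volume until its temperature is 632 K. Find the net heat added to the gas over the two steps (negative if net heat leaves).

79000 J

V₁ = nRT₁/P₁ = 5.58×8.314×371/373 = 46.1 L.
Step 1 — Isobaric: P stays 373 kPa; V/T = const ⇒ T₂ = 831 K, V₂ = 103 L.
W = PΔV = 373×(103−46.1) kPa·L = 21300 J.
ΔU = nCvΔT = 5.58×39.6×(831−371) = 102000 J.
Q = ΔU + W = nCpΔT = 123000 J.
State after step 1: P = 373 kPa, V = 103 L, T = 831 K.
Step 2 — Isochoric: V stays 103 L; P/T = const ⇒ T₂ = 632 K, P₂ = 284 kPa.
W = 0 (no volume change).
ΔU = nCvΔT = 5.58×39.6×(632−831) = -44000 J.
Q = ΔU = -44000 J.
Net over both steps: W = 21300 J, Q = 79000 J, ΔU = 57700 J.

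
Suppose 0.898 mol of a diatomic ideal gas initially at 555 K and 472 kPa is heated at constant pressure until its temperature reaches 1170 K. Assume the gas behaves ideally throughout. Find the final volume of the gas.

V₁ = nRT₁/P₁ = 0.898×8.314×555/472 = 8.78 L.
Isobaric: P stays 472 kPa; V/T = const ⇒ T₂ = 1170 K, V₂ = 18.5 L.

18.5 L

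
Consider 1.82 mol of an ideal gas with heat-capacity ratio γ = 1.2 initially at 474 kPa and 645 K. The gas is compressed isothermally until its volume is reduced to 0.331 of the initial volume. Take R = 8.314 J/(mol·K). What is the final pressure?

1430 kPa

V₁ = nRT₁/P₁ = 1.82×8.314×645/474 = 20.6 L.
Isothermal: T stays 645 K; PV = const ⇒ V₂ = 6.82 L, P₂ = 1430 kPa.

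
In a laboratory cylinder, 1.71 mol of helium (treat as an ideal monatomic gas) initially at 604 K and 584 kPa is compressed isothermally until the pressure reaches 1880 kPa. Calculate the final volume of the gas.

4.57 L

V₁ = nRT₁/P₁ = 1.71×8.314×604/584 = 14.7 L.
Isothermal: T stays 604 K; PV = const ⇒ V₂ = 4.57 L, P₂ = 1880 kPa.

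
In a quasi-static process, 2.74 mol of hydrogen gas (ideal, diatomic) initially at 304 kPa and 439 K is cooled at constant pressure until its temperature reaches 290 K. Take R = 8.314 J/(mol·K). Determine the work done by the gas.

-3390 J

V₁ = nRT₁/P₁ = 2.74×8.314×439/304 = 32.9 L.
Isobaric: P stays 304 kPa; V/T = const ⇒ T₂ = 290 K, V₂ = 21.7 L.
W = PΔV = 304×(21.7−32.9) kPa·L = -3390 J.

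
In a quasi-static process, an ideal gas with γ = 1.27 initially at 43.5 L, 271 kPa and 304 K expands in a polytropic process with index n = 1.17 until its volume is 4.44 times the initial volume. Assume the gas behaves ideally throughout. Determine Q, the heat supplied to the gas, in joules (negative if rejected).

5750 J

n = P₁V₁/(RT₁) = 271×43.5/(8.314×304) = 4.66 mol.
Polytropic n=1.17: T₂ = T₁(V₁/V₂)^(n−1) = 304×(0.225)^0.17 = 236 K; P₂ = P₁(V₁/V₂)^n = 47.4 kPa.
W = (P₁V₁−P₂V₂)/(n−1) = (271×43.5−47.4×193)/0.17 = 15500 J.
ΔU = nCvΔT = 4.66×30.8×(236−304) = -9770 J.
Q = ΔU + W = 5750 J.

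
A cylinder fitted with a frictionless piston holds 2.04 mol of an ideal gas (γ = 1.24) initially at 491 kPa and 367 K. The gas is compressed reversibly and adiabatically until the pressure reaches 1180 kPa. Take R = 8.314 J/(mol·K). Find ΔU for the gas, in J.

V₁ = nRT₁/P₁ = 2.04×8.314×367/491 = 12.7 L.
Adiabatic: T₂/T₁ = (P₂/P₁)^((γ−1)/γ) ⇒ T₂ = 367×(2.40)^0.194 = 435 K; V₂ = 6.25 L.
For an ideal gas ΔU = nCvΔT with Cv = R/(γ−1) = 34.6 J/(mol·K).
ΔU = 2.04×34.6×(435−367) = 4800 J.

4800 J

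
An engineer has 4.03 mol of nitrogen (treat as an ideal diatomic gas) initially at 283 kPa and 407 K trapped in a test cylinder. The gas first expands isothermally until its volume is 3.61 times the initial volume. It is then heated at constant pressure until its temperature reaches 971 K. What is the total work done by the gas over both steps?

36400 J

V₁ = nRT₁/P₁ = 4.03×8.314×407/283 = 48.2 L.
Step 1 — Isothermal: T stays 407 K; PV = const ⇒ V₂ = 174 L, P₂ = 78.4 kPa.
ΔU = 0 (ideal gas, T constant).
W = nRT ln(V₂/V₁) = 4.03×8.314×407×ln(3.61) = 17500 J.
Q = ΔU + W = 17500 J.
State after step 1: P = 78.4 kPa, V = 174 L, T = 407 K.
Step 2 — Isobaric: P stays 78.4 kPa; V/T = const ⇒ T₂ = 971 K, V₂ = 415 L.
W = PΔV = 78.4×(415−174) kPa·L = 18900 J.
ΔU = nCvΔT = 4.03×20.8×(971−407) = 47200 J.
Q = ΔU + W = nCpΔT = 66100 J.
Net over both steps: W = 36400 J, Q = 83600 J, ΔU = 47200 J.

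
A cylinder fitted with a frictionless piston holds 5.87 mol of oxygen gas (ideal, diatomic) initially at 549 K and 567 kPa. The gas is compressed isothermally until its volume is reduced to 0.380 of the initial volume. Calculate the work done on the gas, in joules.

25900 J

V₁ = nRT₁/P₁ = 5.87×8.314×549/567 = 47.3 L.
Isothermal: T stays 549 K; PV = const ⇒ V₂ = 18.0 L, P₂ = 1490 kPa.
W = nRT ln(V₂/V₁) = 5.87×8.314×549×ln(0.380) = -25900 J.
Work done on the gas = −W_by = 25900 J.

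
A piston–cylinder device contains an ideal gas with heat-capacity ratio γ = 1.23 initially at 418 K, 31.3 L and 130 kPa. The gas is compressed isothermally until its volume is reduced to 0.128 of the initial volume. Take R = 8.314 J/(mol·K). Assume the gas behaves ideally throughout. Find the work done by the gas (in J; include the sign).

n = P₁V₁/(RT₁) = 130×31.3/(8.314×418) = 1.17 mol.
Isothermal: T stays 418 K; PV = const ⇒ V₂ = 4.01 L, P₂ = 1020 kPa.
W = nRT ln(V₂/V₁) = 1.17×8.314×418×ln(0.128) = -8360 J.

-8360 J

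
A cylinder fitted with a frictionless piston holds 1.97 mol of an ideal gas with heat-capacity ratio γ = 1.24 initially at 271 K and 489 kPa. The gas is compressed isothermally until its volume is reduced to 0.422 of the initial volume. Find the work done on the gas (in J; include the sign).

V₁ = nRT₁/P₁ = 1.97×8.314×271/489 = 9.08 L.
Isothermal: T stays 271 K; PV = const ⇒ V₂ = 3.83 L, P₂ = 1160 kPa.
W = nRT ln(V₂/V₁) = 1.97×8.314×271×ln(0.422) = -3830 J.
Work done on the gas = −W_by = 3830 J.

3830 J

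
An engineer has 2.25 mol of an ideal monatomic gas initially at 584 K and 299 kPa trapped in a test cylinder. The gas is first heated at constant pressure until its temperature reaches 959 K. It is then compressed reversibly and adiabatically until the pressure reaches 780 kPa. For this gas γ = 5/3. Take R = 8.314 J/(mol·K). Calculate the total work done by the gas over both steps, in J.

-5560 J

V₁ = nRT₁/P₁ = 2.25×8.314×584/299 = 36.5 L.
Step 1 — Isobaric: P stays 299 kPa; V/T = const ⇒ T₂ = 959 K, V₂ = 60.0 L.
W = PΔV = 299×(60.0−36.5) kPa·L = 7010 J.
ΔU = nCvΔT = 2.25×12.5×(959−584) = 10500 J.
Q = ΔU + W = nCpΔT = 17500 J.
State after step 1: P = 299 kPa, V = 60.0 L, T = 959 K.
Step 2 — Adiabatic: T₂/T₁ = (P₂/P₁)^((γ−1)/γ) ⇒ T₂ = 959×(2.61)^0.400 = 1410 K; V₂ = 33.8 L.
ΔU = nCvΔT = 2.25×12.5×(1410−959) = 12600 J.
Q = 0 for an adiabatic process, so W = −ΔU = -12600 J.
Net over both steps: W = -5560 J, Q = 17500 J, ΔU = 23100 J.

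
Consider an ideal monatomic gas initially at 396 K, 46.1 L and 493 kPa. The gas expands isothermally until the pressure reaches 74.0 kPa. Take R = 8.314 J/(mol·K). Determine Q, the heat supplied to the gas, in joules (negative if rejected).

43100 J

n = P₁V₁/(RT₁) = 493×46.1/(8.314×396) = 6.90 mol.
Isothermal: T stays 396 K; PV = const ⇒ V₂ = 307 L, P₂ = 74.0 kPa.
ΔU = 0 (ideal gas, T constant).
W = nRT ln(V₂/V₁) = 6.90×8.314×396×ln(6.66) = 43100 J.
Q = ΔU + W = 43100 J.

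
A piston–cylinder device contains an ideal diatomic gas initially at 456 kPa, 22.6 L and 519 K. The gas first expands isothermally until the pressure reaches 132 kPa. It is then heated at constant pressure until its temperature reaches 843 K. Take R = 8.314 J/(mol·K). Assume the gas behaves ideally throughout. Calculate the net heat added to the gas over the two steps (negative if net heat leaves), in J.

n = P₁V₁/(RT₁) = 456×22.6/(8.314×519) = 2.39 mol.
Step 1 — Isothermal: T stays 519 K; PV = const ⇒ V₂ = 78.1 L, P₂ = 132 kPa.
ΔU = 0 (ideal gas, T constant).
W = nRT ln(V₂/V₁) = 2.39×8.314×519×ln(3.45) = 12800 J.
Q = ΔU + W = 12800 J.
State after step 1: P = 132 kPa, V = 78.1 L, T = 519 K.
Step 2 — Isobaric: P stays 132 kPa; V/T = const ⇒ T₂ = 843 K, V₂ = 127 L.
W = PΔV = 132×(127−78.1) kPa·L = 6430 J.
ΔU = nCvΔT = 2.39×20.8×(843−519) = 16100 J.
Q = ΔU + W = nCpΔT = 22500 J.
Net over both steps: W = 19200 J, Q = 35300 J, ΔU = 16100 J.

35300 J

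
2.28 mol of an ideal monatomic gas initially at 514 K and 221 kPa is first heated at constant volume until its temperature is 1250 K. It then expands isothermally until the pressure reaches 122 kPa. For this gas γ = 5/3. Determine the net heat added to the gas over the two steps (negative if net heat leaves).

V₁ = nRT₁/P₁ = 2.28×8.314×514/221 = 44.1 L.
Step 1 — Isochoric: V stays 44.1 L; P/T = const ⇒ T₂ = 1250 K, P₂ = 537 kPa.
W = 0 (no volume change).
ΔU = nCvΔT = 2.28×12.5×(1250−514) = 20900 J.
Q = ΔU = 20900 J.
State after step 1: P = 537 kPa, V = 44.1 L, T = 1250 K.
Step 2 — Isothermal: T stays 1250 K; PV = const ⇒ V₂ = 194 L, P₂ = 122 kPa.
ΔU = 0 (ideal gas, T constant).
W = nRT ln(V₂/V₁) = 2.28×8.314×1250×ln(4.41) = 35100 J.
Q = ΔU + W = 35100 J.
Net over both steps: W = 35100 J, Q = 56100 J, ΔU = 20900 J.

56100 J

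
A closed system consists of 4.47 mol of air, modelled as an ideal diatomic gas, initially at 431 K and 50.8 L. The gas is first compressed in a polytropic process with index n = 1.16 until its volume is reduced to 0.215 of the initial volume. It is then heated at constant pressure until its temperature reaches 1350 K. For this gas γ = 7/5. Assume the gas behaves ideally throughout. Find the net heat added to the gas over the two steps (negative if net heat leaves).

P₁ = nRT₁/V₁ = 4.47×8.314×431/50.8 = 315 kPa.
Step 1 — Polytropic n=1.16: T₂ = T₁(V₁/V₂)^(n−1) = 431×(4.65)^0.16 = 551 K; P₂ = P₁(V₁/V₂)^n = 1880 kPa.
W = (P₁V₁−P₂V₂)/(n−1) = (315×50.8−1880×10.9)/0.16 = -27900 J.
ΔU = nCvΔT = 4.47×20.8×(551−431) = 11200 J.
Q = ΔU + W = -16700 J.
State after step 1: P = 1880 kPa, V = 10.9 L, T = 551 K.
Step 2 — Isobaric: P stays 1880 kPa; V/T = const ⇒ T₂ = 1350 K, V₂ = 26.8 L.
W = PΔV = 1880×(26.8−10.9) kPa·L = 29700 J.
ΔU = nCvΔT = 4.47×20.8×(1350−551) = 74200 J.
Q = ΔU + W = nCpΔT = 104000 J.
Net over both steps: W = 1770 J, Q = 87200 J, ΔU = 85400 J.

87200 J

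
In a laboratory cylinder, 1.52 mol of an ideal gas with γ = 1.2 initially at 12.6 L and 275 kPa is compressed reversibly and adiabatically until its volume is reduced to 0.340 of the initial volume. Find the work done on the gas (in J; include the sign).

4170 J

T₁ = P₁V₁/(nR) = 275×12.6/(1.52×8.314) = 274 K.
Adiabatic: TV^(γ−1) = const ⇒ T₂ = 274×(2.94)^0.200 = 340 K; PV^γ = const ⇒ P₂ = 1000 kPa.
ΔU = nCvΔT = 1.52×41.6×(340−274) = 4170 J.
Q = 0 for an adiabatic process, so W = −ΔU = -4170 J.
Work done on the gas = −W_by = 4170 J.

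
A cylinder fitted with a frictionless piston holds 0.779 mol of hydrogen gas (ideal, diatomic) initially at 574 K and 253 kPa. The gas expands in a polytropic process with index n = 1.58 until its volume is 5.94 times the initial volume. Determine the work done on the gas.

V₁ = nRT₁/P₁ = 0.779×8.314×574/253 = 14.7 L.
Polytropic n=1.58: T₂ = T₁(V₁/V₂)^(n−1) = 574×(0.168)^0.58 = 204 K; P₂ = P₁(V₁/V₂)^n = 15.2 kPa.
W = (P₁V₁−P₂V₂)/(n−1) = (253×14.7−15.2×87.3)/0.58 = 4130 J.
Work done on the gas = −W_by = -4130 J.

-4130 J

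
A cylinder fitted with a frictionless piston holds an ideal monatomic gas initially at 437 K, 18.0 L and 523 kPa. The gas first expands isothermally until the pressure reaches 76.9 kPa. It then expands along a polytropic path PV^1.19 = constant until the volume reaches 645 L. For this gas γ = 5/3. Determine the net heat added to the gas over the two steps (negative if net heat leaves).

27600 J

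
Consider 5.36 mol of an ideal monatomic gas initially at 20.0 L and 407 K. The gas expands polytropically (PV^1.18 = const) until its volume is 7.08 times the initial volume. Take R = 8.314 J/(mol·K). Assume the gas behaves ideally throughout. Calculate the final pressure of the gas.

90.1 kPa

P₁ = nRT₁/V₁ = 5.36×8.314×407/20.0 = 907 kPa.
Polytropic n=1.18: T₂ = T₁(V₁/V₂)^(n−1) = 407×(0.141)^0.18 = 286 K; P₂ = P₁(V₁/V₂)^n = 90.1 kPa.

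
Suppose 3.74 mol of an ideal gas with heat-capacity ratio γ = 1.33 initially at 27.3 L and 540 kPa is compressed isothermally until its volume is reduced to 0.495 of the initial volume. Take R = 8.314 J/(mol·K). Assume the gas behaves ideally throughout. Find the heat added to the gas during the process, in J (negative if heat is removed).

T₁ = P₁V₁/(nR) = 540×27.3/(3.74×8.314) = 474 K.
Isothermal: T stays 474 K; PV = const ⇒ V₂ = 13.5 L, P₂ = 1090 kPa.
ΔU = 0 (ideal gas, T constant).
W = nRT ln(V₂/V₁) = 3.74×8.314×474×ln(0.495) = -10400 J.
Q = ΔU + W = -10400 J.

-10400 J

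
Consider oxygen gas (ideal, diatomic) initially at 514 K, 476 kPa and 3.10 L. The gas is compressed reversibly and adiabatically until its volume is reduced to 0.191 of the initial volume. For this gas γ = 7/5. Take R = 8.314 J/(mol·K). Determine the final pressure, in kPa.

Adiabatic: TV^(γ−1) = const ⇒ T₂ = 514×(5.24)^0.400 = 997 K; PV^γ = const ⇒ P₂ = 4830 kPa.

4830 kPa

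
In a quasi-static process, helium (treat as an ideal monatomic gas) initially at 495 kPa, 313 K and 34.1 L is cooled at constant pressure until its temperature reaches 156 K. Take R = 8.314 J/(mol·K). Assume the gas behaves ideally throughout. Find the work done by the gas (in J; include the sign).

n = P₁V₁/(RT₁) = 495×34.1/(8.314×313) = 6.49 mol.
Isobaric: P stays 495 kPa; V/T = const ⇒ T₂ = 156 K, V₂ = 17.0 L.
W = PΔV = 495×(17.0−34.1) kPa·L = -8470 J.

-8470 J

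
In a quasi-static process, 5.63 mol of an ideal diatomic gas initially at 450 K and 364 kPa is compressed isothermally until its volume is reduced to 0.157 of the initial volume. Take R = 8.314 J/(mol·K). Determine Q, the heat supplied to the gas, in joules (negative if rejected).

-39000 J

V₁ = nRT₁/P₁ = 5.63×8.314×450/364 = 57.9 L.
Isothermal: T stays 450 K; PV = const ⇒ V₂ = 9.09 L, P₂ = 2320 kPa.
ΔU = 0 (ideal gas, T constant).
W = nRT ln(V₂/V₁) = 5.63×8.314×450×ln(0.157) = -39000 J.
Q = ΔU + W = -39000 J.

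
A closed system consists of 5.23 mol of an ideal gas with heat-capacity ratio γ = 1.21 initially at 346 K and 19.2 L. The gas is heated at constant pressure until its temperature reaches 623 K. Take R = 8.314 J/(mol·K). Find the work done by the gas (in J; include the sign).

12000 J

P₁ = nRT₁/V₁ = 5.23×8.314×346/19.2 = 784 kPa.
Isobaric: P stays 784 kPa; V/T = const ⇒ T₂ = 623 K, V₂ = 34.6 L.
W = PΔV = 784×(34.6−19.2) kPa·L = 12000 J.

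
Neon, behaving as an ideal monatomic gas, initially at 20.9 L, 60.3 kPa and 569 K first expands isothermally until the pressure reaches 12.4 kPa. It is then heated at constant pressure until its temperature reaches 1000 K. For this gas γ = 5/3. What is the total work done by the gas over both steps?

n = P₁V₁/(RT₁) = 60.3×20.9/(8.314×569) = 0.266 mol.
Step 1 — Isothermal: T stays 569 K; PV = const ⇒ V₂ = 102 L, P₂ = 12.4 kPa.
ΔU = 0 (ideal gas, T constant).
W = nRT ln(V₂/V₁) = 0.266×8.314×569×ln(4.86) = 1990 J.
Q = ΔU + W = 1990 J.
State after step 1: P = 12.4 kPa, V = 102 L, T = 569 K.
Step 2 — Isobaric: P stays 12.4 kPa; V/T = const ⇒ T₂ = 1000 K, V₂ = 179 L.
W = PΔV = 12.4×(179−102) kPa·L = 955 J.
ΔU = nCvΔT = 0.266×12.5×(1000−569) = 1430 J.
Q = ΔU + W = nCpΔT = 2390 J.
Net over both steps: W = 2950 J, Q = 4380 J, ΔU = 1430 J.

2950 J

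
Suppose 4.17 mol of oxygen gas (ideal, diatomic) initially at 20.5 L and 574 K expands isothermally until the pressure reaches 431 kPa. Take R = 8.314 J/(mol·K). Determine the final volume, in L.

46.2 L

P₁ = nRT₁/V₁ = 4.17×8.314×574/20.5 = 971 kPa.
Isothermal: T stays 574 K; PV = const ⇒ V₂ = 46.2 L, P₂ = 431 kPa.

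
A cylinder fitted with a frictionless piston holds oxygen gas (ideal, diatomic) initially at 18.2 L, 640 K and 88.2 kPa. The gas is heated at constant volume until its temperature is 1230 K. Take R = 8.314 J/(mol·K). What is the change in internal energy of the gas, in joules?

3700 J

n = P₁V₁/(RT₁) = 88.2×18.2/(8.314×640) = 0.302 mol.
Isochoric: V stays 18.2 L; P/T = const ⇒ T₂ = 1230 K, P₂ = 170 kPa.
For an ideal gas ΔU = nCvΔT with Cv = (5/2)R = 20.8 J/(mol·K).
ΔU = 0.302×20.8×(1230−640) = 3700 J.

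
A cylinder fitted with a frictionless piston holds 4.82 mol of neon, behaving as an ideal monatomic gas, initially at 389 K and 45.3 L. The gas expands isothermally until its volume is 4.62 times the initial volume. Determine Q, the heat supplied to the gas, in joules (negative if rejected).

P₁ = nRT₁/V₁ = 4.82×8.314×389/45.3 = 344 kPa.
Isothermal: T stays 389 K; PV = const ⇒ V₂ = 209 L, P₂ = 74.5 kPa.
ΔU = 0 (ideal gas, T constant).
W = nRT ln(V₂/V₁) = 4.82×8.314×389×ln(4.62) = 23900 J.
Q = ΔU + W = 23900 J.

23900 J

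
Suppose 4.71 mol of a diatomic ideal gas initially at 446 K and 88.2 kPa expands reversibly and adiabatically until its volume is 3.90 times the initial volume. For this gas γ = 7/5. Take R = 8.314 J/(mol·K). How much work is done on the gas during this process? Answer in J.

V₁ = nRT₁/P₁ = 4.71×8.314×446/88.2 = 198 L.
Adiabatic: TV^(γ−1) = const ⇒ T₂ = 446×(0.256)^0.400 = 259 K; PV^γ = const ⇒ P₂ = 13.1 kPa.
ΔU = nCvΔT = 4.71×20.8×(259−446) = -18300 J.
Q = 0 for an adiabatic process, so W = −ΔU = 18300 J.
Work done on the gas = −W_by = -18300 J.

-18300 J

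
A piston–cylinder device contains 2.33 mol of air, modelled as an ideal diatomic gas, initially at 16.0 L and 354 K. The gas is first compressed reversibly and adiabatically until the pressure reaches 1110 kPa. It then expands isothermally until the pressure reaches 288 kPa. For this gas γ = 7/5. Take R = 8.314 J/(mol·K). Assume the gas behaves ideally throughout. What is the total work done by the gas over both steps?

6790 J

P₁ = nRT₁/V₁ = 2.33×8.314×354/16.0 = 429 kPa.
Step 1 — Adiabatic: T₂/T₁ = (P₂/P₁)^((γ−1)/γ) ⇒ T₂ = 354×(2.59)^0.286 = 465 K; V₂ = 8.11 L.
ΔU = nCvΔT = 2.33×20.8×(465−354) = 5360 J.
Q = 0 for an adiabatic process, so W = −ΔU = -5360 J.
State after step 1: P = 1110 kPa, V = 8.11 L, T = 465 K.
Step 2 — Isothermal: T stays 465 K; PV = const ⇒ V₂ = 31.3 L, P₂ = 288 kPa.
ΔU = 0 (ideal gas, T constant).
W = nRT ln(V₂/V₁) = 2.33×8.314×465×ln(3.85) = 12100 J.
Q = ΔU + W = 12100 J.
Net over both steps: W = 6790 J, Q = 12100 J, ΔU = 5360 J.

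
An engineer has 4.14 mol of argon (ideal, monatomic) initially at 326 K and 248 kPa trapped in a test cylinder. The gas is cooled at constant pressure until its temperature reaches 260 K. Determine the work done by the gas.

-2270 J

V₁ = nRT₁/P₁ = 4.14×8.314×326/248 = 45.2 L.
Isobaric: P stays 248 kPa; V/T = const ⇒ T₂ = 260 K, V₂ = 36.1 L.
W = PΔV = 248×(36.1−45.2) kPa·L = -2270 J.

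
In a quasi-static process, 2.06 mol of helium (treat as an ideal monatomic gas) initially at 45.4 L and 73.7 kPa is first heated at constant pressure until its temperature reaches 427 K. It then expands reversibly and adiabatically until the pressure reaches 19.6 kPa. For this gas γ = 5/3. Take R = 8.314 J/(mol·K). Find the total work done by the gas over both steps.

8480 J

T₁ = P₁V₁/(nR) = 73.7×45.4/(2.06×8.314) = 195 K.
Step 1 — Isobaric: P stays 73.7 kPa; V/T = const ⇒ T₂ = 427 K, V₂ = 99.2 L.
W = PΔV = 73.7×(99.2−45.4) kPa·L = 3970 J.
ΔU = nCvΔT = 2.06×12.5×(427−195) = 5950 J.
Q = ΔU + W = nCpΔT = 9920 J.
State after step 1: P = 73.7 kPa, V = 99.2 L, T = 427 K.
Step 2 — Adiabatic: T₂/T₁ = (P₂/P₁)^((γ−1)/γ) ⇒ T₂ = 427×(0.266)^0.400 = 251 K; V₂ = 220 L.
ΔU = nCvΔT = 2.06×12.5×(251−427) = -4510 J.
Q = 0 for an adiabatic process, so W = −ΔU = 4510 J.
Net over both steps: W = 8480 J, Q = 9920 J, ΔU = 1440 J.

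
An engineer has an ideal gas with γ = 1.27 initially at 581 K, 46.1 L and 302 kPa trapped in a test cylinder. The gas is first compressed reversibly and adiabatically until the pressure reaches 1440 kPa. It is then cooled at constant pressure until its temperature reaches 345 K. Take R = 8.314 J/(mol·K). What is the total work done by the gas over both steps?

-31400 J

n = P₁V₁/(RT₁) = 302×46.1/(8.314×581) = 2.88 mol.
Step 1 — Adiabatic: T₂/T₁ = (P₂/P₁)^((γ−1)/γ) ⇒ T₂ = 581×(4.77)^0.213 = 810 K; V₂ = 13.5 L.
ΔU = nCvΔT = 2.88×30.8×(810−581) = 20300 J.
Q = 0 for an adiabatic process, so W = −ΔU = -20300 J.
State after step 1: P = 1440 kPa, V = 13.5 L, T = 810 K.
Step 2 — Isobaric: P stays 1440 kPa; V/T = const ⇒ T₂ = 345 K, V₂ = 5.74 L.
W = PΔV = 1440×(5.74−13.5) kPa·L = -11100 J.
ΔU = nCvΔT = 2.88×30.8×(345−810) = -41300 J.
Q = ΔU + W = nCpΔT = -52400 J.
Net over both steps: W = -31400 J, Q = -52400 J, ΔU = -20900 J.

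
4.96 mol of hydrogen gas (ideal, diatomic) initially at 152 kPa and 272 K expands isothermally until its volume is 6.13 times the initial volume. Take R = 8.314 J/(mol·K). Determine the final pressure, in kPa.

V₁ = nRT₁/P₁ = 4.96×8.314×272/152 = 73.8 L.
Isothermal: T stays 272 K; PV = const ⇒ V₂ = 452 L, P₂ = 24.8 kPa.

24.8 kPa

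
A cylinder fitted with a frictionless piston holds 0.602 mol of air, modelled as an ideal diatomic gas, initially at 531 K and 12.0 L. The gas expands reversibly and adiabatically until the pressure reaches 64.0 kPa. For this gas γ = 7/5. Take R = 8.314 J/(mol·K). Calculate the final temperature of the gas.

372 K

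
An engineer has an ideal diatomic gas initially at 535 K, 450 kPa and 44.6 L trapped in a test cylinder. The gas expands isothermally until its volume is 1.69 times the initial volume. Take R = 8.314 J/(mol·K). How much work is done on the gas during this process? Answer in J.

n = P₁V₁/(RT₁) = 450×44.6/(8.314×535) = 4.51 mol.
Isothermal: T stays 535 K; PV = const ⇒ V₂ = 75.4 L, P₂ = 266 kPa.
W = nRT ln(V₂/V₁) = 4.51×8.314×535×ln(1.69) = 10500 J.
Work done on the gas = −W_by = -10500 J.

-10500 J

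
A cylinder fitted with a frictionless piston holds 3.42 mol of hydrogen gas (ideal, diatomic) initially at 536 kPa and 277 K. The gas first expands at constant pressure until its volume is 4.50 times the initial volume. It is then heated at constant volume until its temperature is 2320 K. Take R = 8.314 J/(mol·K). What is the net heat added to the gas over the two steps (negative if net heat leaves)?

173000 J

V₁ = nRT₁/P₁ = 3.42×8.314×277/536 = 14.7 L.
Step 1 — Isobaric: P stays 536 kPa; V/T = const ⇒ T₂ = 1250 K, V₂ = 66.1 L.
W = PΔV = 536×(66.1−14.7) kPa·L = 27600 J.
ΔU = nCvΔT = 3.42×20.8×(1250−277) = 68900 J.
Q = ΔU + W = nCpΔT = 96500 J.
State after step 1: P = 536 kPa, V = 66.1 L, T = 1250 K.
Step 2 — Isochoric: V stays 66.1 L; P/T = const ⇒ T₂ = 2320 K, P₂ = 998 kPa.
W = 0 (no volume change).
ΔU = nCvΔT = 3.42×20.8×(2320−1250) = 76300 J.
Q = ΔU = 76300 J.
Net over both steps: W = 27600 J, Q = 173000 J, ΔU = 145000 J.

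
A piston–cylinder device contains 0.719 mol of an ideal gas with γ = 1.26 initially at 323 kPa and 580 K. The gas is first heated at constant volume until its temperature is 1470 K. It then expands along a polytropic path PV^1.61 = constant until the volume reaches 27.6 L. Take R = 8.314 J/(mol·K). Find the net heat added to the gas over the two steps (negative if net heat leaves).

12000 J

V₁ = nRT₁/P₁ = 0.719×8.314×580/323 = 10.7 L.
Step 1 — Isochoric: V stays 10.7 L; P/T = const ⇒ T₂ = 1470 K, P₂ = 819 kPa.
W = 0 (no volume change).
ΔU = nCvΔT = 0.719×32.0×(1470−580) = 20500 J.
Q = ΔU = 20500 J.
State after step 1: P = 819 kPa, V = 10.7 L, T = 1470 K.
Step 2 — Polytropic n=1.61: T₂ = T₁(V₁/V₂)^(n−1) = 1470×(0.389)^0.61 = 826 K; P₂ = P₁(V₁/V₂)^n = 179 kPa.
W = (P₁V₁−P₂V₂)/(n−1) = (819×10.7−179×27.6)/0.61 = 6310 J.
ΔU = nCvΔT = 0.719×32.0×(826−1470) = -14800 J.
Q = ΔU + W = -8490 J.
Net over both steps: W = 6310 J, Q = 12000 J, ΔU = 5660 J.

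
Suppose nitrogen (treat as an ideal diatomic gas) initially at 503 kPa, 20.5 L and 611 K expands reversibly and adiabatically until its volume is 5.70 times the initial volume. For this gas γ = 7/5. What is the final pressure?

Adiabatic: TV^(γ−1) = const ⇒ T₂ = 611×(0.175)^0.400 = 305 K; PV^γ = const ⇒ P₂ = 44.0 kPa.

44.0 kPa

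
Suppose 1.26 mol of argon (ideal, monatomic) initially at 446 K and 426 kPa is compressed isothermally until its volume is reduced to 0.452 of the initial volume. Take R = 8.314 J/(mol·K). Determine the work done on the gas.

V₁ = nRT₁/P₁ = 1.26×8.314×446/426 = 11.0 L.
Isothermal: T stays 446 K; PV = const ⇒ V₂ = 4.96 L, P₂ = 942 kPa.
W = nRT ln(V₂/V₁) = 1.26×8.314×446×ln(0.452) = -3710 J.
Work done on the gas = −W_by = 3710 J.

3710 J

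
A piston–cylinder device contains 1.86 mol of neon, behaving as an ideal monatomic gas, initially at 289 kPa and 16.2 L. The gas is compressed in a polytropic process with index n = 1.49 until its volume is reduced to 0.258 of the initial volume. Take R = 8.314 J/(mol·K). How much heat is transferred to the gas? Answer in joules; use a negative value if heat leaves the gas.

-2390 J

T₁ = P₁V₁/(nR) = 289×16.2/(1.86×8.314) = 303 K.
Polytropic n=1.49: T₂ = T₁(V₁/V₂)^(n−1) = 303×(3.88)^0.49 = 588 K; P₂ = P₁(V₁/V₂)^n = 2180 kPa.
W = (P₁V₁−P₂V₂)/(n−1) = (289×16.2−2180×4.18)/0.49 = -9000 J.
ΔU = nCvΔT = 1.86×12.5×(588−303) = 6620 J.
Q = ΔU + W = -2390 J.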